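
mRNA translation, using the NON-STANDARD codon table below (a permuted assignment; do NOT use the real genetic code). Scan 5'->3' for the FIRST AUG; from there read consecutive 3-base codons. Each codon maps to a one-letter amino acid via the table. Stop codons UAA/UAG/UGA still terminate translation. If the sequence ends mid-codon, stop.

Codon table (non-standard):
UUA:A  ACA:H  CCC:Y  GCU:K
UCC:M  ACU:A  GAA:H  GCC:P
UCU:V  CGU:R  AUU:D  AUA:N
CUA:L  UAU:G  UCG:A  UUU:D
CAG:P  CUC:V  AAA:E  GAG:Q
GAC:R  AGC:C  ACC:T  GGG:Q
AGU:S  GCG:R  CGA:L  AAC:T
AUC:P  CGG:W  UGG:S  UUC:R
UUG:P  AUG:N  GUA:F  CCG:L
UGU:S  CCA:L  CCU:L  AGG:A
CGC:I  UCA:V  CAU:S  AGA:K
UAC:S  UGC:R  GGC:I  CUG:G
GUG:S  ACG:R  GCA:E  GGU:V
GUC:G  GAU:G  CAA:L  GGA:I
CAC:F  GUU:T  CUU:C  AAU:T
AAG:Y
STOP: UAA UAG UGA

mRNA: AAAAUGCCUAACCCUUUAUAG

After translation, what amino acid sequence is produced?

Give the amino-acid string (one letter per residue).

start AUG at pos 3
pos 3: AUG -> N; peptide=N
pos 6: CCU -> L; peptide=NL
pos 9: AAC -> T; peptide=NLT
pos 12: CCU -> L; peptide=NLTL
pos 15: UUA -> A; peptide=NLTLA
pos 18: UAG -> STOP

Answer: NLTLA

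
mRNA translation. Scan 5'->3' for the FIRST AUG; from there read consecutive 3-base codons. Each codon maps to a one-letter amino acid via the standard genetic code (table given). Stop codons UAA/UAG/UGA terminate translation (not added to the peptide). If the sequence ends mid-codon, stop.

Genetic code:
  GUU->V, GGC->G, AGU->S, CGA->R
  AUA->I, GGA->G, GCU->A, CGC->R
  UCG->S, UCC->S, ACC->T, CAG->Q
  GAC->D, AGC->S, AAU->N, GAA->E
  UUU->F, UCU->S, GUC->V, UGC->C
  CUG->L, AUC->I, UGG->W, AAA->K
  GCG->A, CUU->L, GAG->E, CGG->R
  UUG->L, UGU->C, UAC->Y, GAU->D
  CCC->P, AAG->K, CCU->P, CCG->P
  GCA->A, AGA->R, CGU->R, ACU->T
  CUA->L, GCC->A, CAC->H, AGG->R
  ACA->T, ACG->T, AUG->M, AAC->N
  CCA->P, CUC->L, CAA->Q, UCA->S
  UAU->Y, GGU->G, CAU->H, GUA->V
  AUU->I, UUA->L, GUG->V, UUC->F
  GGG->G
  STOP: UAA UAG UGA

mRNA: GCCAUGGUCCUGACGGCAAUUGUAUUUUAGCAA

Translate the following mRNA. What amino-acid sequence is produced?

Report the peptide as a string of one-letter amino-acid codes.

Answer: MVLTAIVF

Derivation:
start AUG at pos 3
pos 3: AUG -> M; peptide=M
pos 6: GUC -> V; peptide=MV
pos 9: CUG -> L; peptide=MVL
pos 12: ACG -> T; peptide=MVLT
pos 15: GCA -> A; peptide=MVLTA
pos 18: AUU -> I; peptide=MVLTAI
pos 21: GUA -> V; peptide=MVLTAIV
pos 24: UUU -> F; peptide=MVLTAIVF
pos 27: UAG -> STOP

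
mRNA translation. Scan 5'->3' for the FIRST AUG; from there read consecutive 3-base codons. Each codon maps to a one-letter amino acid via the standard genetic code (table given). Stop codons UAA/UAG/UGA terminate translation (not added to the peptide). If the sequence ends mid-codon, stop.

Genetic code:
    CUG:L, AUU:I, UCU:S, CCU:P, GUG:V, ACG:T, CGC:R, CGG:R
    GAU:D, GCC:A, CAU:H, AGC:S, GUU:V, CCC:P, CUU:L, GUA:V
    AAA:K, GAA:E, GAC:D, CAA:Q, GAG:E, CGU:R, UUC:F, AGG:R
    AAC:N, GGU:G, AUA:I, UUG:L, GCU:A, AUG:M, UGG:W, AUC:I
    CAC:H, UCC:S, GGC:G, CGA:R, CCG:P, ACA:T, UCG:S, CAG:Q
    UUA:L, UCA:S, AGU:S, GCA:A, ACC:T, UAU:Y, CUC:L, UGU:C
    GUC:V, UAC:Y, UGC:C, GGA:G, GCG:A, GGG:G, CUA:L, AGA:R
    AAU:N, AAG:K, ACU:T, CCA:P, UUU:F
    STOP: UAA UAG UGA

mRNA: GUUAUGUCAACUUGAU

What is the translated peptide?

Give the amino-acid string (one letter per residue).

start AUG at pos 3
pos 3: AUG -> M; peptide=M
pos 6: UCA -> S; peptide=MS
pos 9: ACU -> T; peptide=MST
pos 12: UGA -> STOP

Answer: MST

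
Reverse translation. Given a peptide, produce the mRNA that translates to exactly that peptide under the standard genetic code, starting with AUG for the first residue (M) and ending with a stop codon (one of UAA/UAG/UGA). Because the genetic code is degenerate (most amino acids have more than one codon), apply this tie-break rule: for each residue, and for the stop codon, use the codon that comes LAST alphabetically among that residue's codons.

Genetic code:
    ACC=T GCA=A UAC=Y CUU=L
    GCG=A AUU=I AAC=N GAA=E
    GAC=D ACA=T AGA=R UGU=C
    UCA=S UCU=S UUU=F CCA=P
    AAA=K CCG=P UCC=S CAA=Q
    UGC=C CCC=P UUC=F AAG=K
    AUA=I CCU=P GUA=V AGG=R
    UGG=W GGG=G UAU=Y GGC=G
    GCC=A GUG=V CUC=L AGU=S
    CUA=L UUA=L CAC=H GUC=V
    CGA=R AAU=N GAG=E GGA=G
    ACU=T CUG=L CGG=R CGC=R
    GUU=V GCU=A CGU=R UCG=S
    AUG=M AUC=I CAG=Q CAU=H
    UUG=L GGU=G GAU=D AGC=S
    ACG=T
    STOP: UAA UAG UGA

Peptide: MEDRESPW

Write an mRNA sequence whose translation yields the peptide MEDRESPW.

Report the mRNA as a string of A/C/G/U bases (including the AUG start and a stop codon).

residue 1: M -> AUG (start codon)
residue 2: E codons sorted = GAA,GAG -> pick last = GAG
residue 3: D codons sorted = GAC,GAU -> pick last = GAU
residue 4: R codons sorted = AGA,AGG,CGA,CGC,CGG,CGU -> pick last = CGU
residue 5: E codons sorted = GAA,GAG -> pick last = GAG
residue 6: S codons sorted = AGC,AGU,UCA,UCC,UCG,UCU -> pick last = UCU
residue 7: P codons sorted = CCA,CCC,CCG,CCU -> pick last = CCU
residue 8: W -> UGG (only codon)
terminator: stop codons sorted = UAA,UAG,UGA -> pick last = UGA

Answer: mRNA: AUGGAGGAUCGUGAGUCUCCUUGGUGA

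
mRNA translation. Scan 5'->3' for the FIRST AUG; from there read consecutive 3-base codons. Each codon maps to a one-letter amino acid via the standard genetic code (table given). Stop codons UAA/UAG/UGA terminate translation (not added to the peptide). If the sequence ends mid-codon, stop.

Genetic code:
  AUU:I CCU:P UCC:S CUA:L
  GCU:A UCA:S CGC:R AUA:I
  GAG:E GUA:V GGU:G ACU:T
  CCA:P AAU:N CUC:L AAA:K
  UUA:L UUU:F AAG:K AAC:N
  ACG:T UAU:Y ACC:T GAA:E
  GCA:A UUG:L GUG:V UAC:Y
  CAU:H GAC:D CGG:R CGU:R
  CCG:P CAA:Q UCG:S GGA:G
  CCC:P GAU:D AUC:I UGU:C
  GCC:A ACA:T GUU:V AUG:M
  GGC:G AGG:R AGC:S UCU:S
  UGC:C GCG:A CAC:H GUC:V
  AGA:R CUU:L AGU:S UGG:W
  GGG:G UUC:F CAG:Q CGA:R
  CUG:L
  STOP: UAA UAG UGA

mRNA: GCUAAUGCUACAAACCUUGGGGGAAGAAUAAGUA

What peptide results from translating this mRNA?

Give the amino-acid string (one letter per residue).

start AUG at pos 4
pos 4: AUG -> M; peptide=M
pos 7: CUA -> L; peptide=ML
pos 10: CAA -> Q; peptide=MLQ
pos 13: ACC -> T; peptide=MLQT
pos 16: UUG -> L; peptide=MLQTL
pos 19: GGG -> G; peptide=MLQTLG
pos 22: GAA -> E; peptide=MLQTLGE
pos 25: GAA -> E; peptide=MLQTLGEE
pos 28: UAA -> STOP

Answer: MLQTLGEE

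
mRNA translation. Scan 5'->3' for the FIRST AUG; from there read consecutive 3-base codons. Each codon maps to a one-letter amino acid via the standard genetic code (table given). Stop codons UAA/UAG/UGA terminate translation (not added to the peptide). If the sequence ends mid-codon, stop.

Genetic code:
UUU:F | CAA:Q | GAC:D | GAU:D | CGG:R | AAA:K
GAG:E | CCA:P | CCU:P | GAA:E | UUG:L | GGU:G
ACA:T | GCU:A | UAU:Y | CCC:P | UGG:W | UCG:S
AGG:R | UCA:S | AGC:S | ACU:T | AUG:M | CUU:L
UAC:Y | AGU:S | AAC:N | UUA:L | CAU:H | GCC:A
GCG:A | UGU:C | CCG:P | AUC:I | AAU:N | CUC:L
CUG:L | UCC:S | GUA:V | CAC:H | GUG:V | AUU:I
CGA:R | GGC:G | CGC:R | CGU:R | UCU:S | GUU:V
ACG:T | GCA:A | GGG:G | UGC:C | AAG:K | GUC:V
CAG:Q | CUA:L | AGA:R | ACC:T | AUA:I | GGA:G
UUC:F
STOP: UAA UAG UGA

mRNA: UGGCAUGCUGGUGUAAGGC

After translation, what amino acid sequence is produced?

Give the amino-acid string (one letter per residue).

start AUG at pos 4
pos 4: AUG -> M; peptide=M
pos 7: CUG -> L; peptide=ML
pos 10: GUG -> V; peptide=MLV
pos 13: UAA -> STOP

Answer: MLV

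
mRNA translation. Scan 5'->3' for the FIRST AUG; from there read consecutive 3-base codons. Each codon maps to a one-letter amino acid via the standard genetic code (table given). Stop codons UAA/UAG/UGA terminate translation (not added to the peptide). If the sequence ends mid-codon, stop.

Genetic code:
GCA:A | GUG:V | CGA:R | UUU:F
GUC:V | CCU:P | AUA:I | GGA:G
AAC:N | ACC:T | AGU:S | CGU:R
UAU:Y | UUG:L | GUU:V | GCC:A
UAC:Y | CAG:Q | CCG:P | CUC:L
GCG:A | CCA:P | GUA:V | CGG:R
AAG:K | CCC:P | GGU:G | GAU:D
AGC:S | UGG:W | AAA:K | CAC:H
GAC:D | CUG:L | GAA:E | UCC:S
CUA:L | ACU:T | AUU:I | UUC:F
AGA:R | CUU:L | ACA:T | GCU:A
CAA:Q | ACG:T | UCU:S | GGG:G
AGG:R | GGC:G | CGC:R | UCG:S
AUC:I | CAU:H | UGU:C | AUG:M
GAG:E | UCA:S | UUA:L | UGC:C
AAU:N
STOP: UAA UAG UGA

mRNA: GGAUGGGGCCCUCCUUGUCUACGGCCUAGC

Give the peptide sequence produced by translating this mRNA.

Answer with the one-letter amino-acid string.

start AUG at pos 2
pos 2: AUG -> M; peptide=M
pos 5: GGG -> G; peptide=MG
pos 8: CCC -> P; peptide=MGP
pos 11: UCC -> S; peptide=MGPS
pos 14: UUG -> L; peptide=MGPSL
pos 17: UCU -> S; peptide=MGPSLS
pos 20: ACG -> T; peptide=MGPSLST
pos 23: GCC -> A; peptide=MGPSLSTA
pos 26: UAG -> STOP

Answer: MGPSLSTA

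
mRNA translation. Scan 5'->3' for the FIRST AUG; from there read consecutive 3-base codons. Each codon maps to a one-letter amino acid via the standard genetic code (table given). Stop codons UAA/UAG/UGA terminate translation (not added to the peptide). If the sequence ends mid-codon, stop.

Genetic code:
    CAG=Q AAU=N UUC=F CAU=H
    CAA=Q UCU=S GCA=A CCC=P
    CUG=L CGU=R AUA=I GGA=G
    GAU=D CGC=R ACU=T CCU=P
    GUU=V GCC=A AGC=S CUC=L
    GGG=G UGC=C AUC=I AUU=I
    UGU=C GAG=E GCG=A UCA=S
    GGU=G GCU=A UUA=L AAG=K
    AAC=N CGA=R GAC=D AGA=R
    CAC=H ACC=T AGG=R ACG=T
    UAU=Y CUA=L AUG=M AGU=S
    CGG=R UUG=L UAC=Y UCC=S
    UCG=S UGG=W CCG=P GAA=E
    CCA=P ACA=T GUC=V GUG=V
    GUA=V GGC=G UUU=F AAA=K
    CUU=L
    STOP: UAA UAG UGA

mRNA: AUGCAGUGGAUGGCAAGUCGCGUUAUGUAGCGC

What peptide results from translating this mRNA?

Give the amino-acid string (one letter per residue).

Answer: MQWMASRVM

Derivation:
start AUG at pos 0
pos 0: AUG -> M; peptide=M
pos 3: CAG -> Q; peptide=MQ
pos 6: UGG -> W; peptide=MQW
pos 9: AUG -> M; peptide=MQWM
pos 12: GCA -> A; peptide=MQWMA
pos 15: AGU -> S; peptide=MQWMAS
pos 18: CGC -> R; peptide=MQWMASR
pos 21: GUU -> V; peptide=MQWMASRV
pos 24: AUG -> M; peptide=MQWMASRVM
pos 27: UAG -> STOP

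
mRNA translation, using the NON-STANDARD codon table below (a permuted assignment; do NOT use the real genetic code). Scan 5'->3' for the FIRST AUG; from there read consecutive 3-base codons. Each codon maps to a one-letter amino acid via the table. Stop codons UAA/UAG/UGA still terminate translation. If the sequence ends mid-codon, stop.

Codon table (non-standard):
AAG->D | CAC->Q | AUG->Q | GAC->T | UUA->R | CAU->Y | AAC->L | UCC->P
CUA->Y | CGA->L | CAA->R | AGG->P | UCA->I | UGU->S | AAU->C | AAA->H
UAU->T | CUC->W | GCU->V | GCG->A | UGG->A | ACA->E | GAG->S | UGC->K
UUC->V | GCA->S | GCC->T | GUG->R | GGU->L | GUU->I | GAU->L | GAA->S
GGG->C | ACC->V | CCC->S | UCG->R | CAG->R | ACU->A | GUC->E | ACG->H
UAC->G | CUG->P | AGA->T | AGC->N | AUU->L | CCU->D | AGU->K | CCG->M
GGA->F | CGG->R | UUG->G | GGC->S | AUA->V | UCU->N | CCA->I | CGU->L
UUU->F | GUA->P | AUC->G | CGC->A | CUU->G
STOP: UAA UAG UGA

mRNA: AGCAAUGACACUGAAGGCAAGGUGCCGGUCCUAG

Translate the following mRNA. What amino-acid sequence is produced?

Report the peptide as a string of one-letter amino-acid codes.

Answer: QEPDSPKRP

Derivation:
start AUG at pos 4
pos 4: AUG -> Q; peptide=Q
pos 7: ACA -> E; peptide=QE
pos 10: CUG -> P; peptide=QEP
pos 13: AAG -> D; peptide=QEPD
pos 16: GCA -> S; peptide=QEPDS
pos 19: AGG -> P; peptide=QEPDSP
pos 22: UGC -> K; peptide=QEPDSPK
pos 25: CGG -> R; peptide=QEPDSPKR
pos 28: UCC -> P; peptide=QEPDSPKRP
pos 31: UAG -> STOP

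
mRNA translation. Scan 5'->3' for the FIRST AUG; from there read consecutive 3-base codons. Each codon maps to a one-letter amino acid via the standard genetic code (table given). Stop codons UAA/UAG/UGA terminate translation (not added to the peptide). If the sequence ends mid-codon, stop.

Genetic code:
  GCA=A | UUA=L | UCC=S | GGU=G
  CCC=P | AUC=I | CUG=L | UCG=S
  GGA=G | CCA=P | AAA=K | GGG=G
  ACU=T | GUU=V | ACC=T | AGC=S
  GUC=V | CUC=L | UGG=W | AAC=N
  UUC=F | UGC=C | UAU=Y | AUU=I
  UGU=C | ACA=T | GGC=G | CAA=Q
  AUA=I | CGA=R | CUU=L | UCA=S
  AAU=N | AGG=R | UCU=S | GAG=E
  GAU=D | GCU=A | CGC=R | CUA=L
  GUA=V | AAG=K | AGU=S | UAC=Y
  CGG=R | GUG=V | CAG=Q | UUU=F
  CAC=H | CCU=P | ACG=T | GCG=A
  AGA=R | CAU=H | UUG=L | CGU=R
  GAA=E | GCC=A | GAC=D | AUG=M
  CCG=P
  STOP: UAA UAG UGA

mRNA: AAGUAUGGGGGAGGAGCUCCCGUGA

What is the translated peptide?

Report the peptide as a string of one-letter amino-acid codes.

Answer: MGEELP

Derivation:
start AUG at pos 4
pos 4: AUG -> M; peptide=M
pos 7: GGG -> G; peptide=MG
pos 10: GAG -> E; peptide=MGE
pos 13: GAG -> E; peptide=MGEE
pos 16: CUC -> L; peptide=MGEEL
pos 19: CCG -> P; peptide=MGEELP
pos 22: UGA -> STOP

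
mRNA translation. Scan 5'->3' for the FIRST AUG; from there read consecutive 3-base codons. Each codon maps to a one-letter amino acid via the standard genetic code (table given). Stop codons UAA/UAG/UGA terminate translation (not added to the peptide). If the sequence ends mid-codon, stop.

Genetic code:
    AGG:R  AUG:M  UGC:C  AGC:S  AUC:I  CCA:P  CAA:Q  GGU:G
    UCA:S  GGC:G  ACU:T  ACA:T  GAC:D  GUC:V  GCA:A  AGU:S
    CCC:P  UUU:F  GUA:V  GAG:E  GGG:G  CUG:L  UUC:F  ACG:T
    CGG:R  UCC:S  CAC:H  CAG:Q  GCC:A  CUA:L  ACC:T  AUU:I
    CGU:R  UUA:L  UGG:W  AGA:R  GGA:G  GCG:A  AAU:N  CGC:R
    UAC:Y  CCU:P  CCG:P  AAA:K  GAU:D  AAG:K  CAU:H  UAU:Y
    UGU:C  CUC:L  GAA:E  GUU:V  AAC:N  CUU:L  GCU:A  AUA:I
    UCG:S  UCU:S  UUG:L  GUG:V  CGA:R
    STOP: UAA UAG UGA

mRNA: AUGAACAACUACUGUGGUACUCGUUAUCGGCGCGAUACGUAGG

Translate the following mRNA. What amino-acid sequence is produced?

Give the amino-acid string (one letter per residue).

start AUG at pos 0
pos 0: AUG -> M; peptide=M
pos 3: AAC -> N; peptide=MN
pos 6: AAC -> N; peptide=MNN
pos 9: UAC -> Y; peptide=MNNY
pos 12: UGU -> C; peptide=MNNYC
pos 15: GGU -> G; peptide=MNNYCG
pos 18: ACU -> T; peptide=MNNYCGT
pos 21: CGU -> R; peptide=MNNYCGTR
pos 24: UAU -> Y; peptide=MNNYCGTRY
pos 27: CGG -> R; peptide=MNNYCGTRYR
pos 30: CGC -> R; peptide=MNNYCGTRYRR
pos 33: GAU -> D; peptide=MNNYCGTRYRRD
pos 36: ACG -> T; peptide=MNNYCGTRYRRDT
pos 39: UAG -> STOP

Answer: MNNYCGTRYRRDT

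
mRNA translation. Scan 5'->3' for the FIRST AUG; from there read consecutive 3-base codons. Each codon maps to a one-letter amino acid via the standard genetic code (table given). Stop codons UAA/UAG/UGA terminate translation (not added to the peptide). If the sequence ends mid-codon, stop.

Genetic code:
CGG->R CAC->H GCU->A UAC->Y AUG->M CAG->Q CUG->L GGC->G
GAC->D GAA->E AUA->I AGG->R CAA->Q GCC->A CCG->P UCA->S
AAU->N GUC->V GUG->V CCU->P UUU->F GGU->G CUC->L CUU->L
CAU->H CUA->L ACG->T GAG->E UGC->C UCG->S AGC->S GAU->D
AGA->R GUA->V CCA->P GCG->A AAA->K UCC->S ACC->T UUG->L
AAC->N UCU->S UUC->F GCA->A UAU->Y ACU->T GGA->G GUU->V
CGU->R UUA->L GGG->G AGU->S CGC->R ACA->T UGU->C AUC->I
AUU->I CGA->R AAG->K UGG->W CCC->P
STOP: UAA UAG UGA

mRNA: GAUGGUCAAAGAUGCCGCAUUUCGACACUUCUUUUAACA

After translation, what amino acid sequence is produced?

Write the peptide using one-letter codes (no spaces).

Answer: MVKDAAFRHFF

Derivation:
start AUG at pos 1
pos 1: AUG -> M; peptide=M
pos 4: GUC -> V; peptide=MV
pos 7: AAA -> K; peptide=MVK
pos 10: GAU -> D; peptide=MVKD
pos 13: GCC -> A; peptide=MVKDA
pos 16: GCA -> A; peptide=MVKDAA
pos 19: UUU -> F; peptide=MVKDAAF
pos 22: CGA -> R; peptide=MVKDAAFR
pos 25: CAC -> H; peptide=MVKDAAFRH
pos 28: UUC -> F; peptide=MVKDAAFRHF
pos 31: UUU -> F; peptide=MVKDAAFRHFF
pos 34: UAA -> STOP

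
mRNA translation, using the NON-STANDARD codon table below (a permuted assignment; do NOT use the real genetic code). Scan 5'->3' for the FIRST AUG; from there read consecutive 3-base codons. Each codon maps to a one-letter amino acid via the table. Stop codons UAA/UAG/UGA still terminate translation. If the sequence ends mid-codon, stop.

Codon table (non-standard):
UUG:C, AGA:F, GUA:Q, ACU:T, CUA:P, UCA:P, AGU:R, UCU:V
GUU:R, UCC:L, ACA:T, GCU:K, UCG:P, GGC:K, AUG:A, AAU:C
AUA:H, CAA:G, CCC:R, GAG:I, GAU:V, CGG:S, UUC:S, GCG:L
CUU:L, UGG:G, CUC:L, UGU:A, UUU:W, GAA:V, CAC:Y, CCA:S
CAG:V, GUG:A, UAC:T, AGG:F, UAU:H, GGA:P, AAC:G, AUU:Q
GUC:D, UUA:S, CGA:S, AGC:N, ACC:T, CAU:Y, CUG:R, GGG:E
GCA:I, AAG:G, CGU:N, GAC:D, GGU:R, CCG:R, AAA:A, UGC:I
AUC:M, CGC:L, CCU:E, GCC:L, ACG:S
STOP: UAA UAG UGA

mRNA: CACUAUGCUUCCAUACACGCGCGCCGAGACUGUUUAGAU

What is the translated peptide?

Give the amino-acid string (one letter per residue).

start AUG at pos 4
pos 4: AUG -> A; peptide=A
pos 7: CUU -> L; peptide=AL
pos 10: CCA -> S; peptide=ALS
pos 13: UAC -> T; peptide=ALST
pos 16: ACG -> S; peptide=ALSTS
pos 19: CGC -> L; peptide=ALSTSL
pos 22: GCC -> L; peptide=ALSTSLL
pos 25: GAG -> I; peptide=ALSTSLLI
pos 28: ACU -> T; peptide=ALSTSLLIT
pos 31: GUU -> R; peptide=ALSTSLLITR
pos 34: UAG -> STOP

Answer: ALSTSLLITR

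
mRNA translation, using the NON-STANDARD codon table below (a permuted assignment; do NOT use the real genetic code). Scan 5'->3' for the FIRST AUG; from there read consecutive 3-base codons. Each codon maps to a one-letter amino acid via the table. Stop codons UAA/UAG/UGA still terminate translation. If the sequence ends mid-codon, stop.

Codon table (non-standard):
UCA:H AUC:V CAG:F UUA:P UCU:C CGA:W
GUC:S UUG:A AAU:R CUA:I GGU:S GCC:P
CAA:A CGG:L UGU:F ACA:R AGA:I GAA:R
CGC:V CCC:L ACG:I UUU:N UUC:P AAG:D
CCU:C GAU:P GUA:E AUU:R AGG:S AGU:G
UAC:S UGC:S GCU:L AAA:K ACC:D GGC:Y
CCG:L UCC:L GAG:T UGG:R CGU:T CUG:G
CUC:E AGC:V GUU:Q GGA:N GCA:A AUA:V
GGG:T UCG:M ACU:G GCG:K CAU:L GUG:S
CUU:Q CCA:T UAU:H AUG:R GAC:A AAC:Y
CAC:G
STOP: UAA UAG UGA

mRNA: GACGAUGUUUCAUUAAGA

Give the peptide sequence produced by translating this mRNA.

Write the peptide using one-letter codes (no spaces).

Answer: RNL

Derivation:
start AUG at pos 4
pos 4: AUG -> R; peptide=R
pos 7: UUU -> N; peptide=RN
pos 10: CAU -> L; peptide=RNL
pos 13: UAA -> STOP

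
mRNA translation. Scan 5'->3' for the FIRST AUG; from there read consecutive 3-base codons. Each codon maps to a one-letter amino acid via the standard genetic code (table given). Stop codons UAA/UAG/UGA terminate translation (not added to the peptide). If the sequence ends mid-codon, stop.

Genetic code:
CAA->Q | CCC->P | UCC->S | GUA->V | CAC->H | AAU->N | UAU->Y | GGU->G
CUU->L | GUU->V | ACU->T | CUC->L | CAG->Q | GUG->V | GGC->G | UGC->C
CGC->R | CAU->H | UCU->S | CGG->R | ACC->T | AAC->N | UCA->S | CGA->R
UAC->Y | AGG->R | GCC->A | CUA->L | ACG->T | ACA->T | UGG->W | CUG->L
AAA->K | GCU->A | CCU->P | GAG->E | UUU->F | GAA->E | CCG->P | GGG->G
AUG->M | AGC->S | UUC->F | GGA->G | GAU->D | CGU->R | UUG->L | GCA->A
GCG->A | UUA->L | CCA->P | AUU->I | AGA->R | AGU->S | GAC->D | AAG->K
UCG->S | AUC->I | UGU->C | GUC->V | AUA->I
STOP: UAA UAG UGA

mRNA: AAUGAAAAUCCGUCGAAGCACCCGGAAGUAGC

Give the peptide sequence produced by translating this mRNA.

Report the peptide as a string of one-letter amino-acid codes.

start AUG at pos 1
pos 1: AUG -> M; peptide=M
pos 4: AAA -> K; peptide=MK
pos 7: AUC -> I; peptide=MKI
pos 10: CGU -> R; peptide=MKIR
pos 13: CGA -> R; peptide=MKIRR
pos 16: AGC -> S; peptide=MKIRRS
pos 19: ACC -> T; peptide=MKIRRST
pos 22: CGG -> R; peptide=MKIRRSTR
pos 25: AAG -> K; peptide=MKIRRSTRK
pos 28: UAG -> STOP

Answer: MKIRRSTRK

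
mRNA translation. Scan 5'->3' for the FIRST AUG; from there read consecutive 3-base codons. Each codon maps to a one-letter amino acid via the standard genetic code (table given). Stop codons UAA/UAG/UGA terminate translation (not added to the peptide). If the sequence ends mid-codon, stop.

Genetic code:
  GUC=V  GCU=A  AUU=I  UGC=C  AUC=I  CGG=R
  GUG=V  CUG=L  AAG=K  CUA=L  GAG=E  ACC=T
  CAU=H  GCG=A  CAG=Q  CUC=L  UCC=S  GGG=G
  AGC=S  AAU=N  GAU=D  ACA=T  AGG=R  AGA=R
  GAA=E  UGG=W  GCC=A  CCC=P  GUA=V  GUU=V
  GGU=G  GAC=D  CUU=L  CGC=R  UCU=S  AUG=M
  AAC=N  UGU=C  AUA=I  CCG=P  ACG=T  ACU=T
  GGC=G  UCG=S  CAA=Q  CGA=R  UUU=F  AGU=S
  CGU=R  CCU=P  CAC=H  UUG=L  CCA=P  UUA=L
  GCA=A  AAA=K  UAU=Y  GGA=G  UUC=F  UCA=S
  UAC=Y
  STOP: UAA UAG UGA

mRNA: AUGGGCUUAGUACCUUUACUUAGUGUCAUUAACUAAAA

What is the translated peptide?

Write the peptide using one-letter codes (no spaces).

Answer: MGLVPLLSVIN

Derivation:
start AUG at pos 0
pos 0: AUG -> M; peptide=M
pos 3: GGC -> G; peptide=MG
pos 6: UUA -> L; peptide=MGL
pos 9: GUA -> V; peptide=MGLV
pos 12: CCU -> P; peptide=MGLVP
pos 15: UUA -> L; peptide=MGLVPL
pos 18: CUU -> L; peptide=MGLVPLL
pos 21: AGU -> S; peptide=MGLVPLLS
pos 24: GUC -> V; peptide=MGLVPLLSV
pos 27: AUU -> I; peptide=MGLVPLLSVI
pos 30: AAC -> N; peptide=MGLVPLLSVIN
pos 33: UAA -> STOP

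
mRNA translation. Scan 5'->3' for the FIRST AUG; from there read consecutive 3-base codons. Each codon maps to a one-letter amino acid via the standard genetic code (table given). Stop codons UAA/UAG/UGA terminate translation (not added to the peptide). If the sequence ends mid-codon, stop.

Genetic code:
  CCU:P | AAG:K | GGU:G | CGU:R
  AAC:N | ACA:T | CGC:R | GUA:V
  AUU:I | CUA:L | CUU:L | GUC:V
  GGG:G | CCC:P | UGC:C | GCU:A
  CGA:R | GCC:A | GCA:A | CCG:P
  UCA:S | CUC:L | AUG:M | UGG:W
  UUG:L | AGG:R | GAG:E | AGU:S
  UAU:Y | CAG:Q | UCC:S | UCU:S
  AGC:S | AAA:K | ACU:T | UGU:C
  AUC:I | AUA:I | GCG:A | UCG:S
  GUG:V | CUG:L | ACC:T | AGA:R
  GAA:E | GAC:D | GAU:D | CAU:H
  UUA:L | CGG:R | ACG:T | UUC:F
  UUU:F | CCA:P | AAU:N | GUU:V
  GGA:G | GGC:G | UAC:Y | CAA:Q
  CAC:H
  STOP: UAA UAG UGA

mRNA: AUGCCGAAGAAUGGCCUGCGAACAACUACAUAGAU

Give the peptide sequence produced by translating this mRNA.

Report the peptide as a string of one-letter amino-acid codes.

Answer: MPKNGLRTTT

Derivation:
start AUG at pos 0
pos 0: AUG -> M; peptide=M
pos 3: CCG -> P; peptide=MP
pos 6: AAG -> K; peptide=MPK
pos 9: AAU -> N; peptide=MPKN
pos 12: GGC -> G; peptide=MPKNG
pos 15: CUG -> L; peptide=MPKNGL
pos 18: CGA -> R; peptide=MPKNGLR
pos 21: ACA -> T; peptide=MPKNGLRT
pos 24: ACU -> T; peptide=MPKNGLRTT
pos 27: ACA -> T; peptide=MPKNGLRTTT
pos 30: UAG -> STOP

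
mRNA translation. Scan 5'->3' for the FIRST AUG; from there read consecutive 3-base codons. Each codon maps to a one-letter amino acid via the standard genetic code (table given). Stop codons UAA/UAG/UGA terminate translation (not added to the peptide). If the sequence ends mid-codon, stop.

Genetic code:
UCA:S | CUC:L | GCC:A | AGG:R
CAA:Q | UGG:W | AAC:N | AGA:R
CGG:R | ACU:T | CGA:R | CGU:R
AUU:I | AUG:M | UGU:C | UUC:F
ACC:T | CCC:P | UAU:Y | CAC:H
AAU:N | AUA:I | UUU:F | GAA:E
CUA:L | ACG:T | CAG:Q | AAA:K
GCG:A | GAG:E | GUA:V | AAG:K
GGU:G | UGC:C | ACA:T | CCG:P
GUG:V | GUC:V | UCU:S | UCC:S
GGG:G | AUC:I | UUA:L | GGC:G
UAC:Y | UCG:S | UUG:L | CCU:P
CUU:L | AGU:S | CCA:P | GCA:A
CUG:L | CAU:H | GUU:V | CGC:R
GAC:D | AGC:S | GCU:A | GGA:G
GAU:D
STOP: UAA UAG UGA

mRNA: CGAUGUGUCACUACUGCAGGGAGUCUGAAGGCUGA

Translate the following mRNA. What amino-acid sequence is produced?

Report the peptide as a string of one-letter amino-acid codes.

start AUG at pos 2
pos 2: AUG -> M; peptide=M
pos 5: UGU -> C; peptide=MC
pos 8: CAC -> H; peptide=MCH
pos 11: UAC -> Y; peptide=MCHY
pos 14: UGC -> C; peptide=MCHYC
pos 17: AGG -> R; peptide=MCHYCR
pos 20: GAG -> E; peptide=MCHYCRE
pos 23: UCU -> S; peptide=MCHYCRES
pos 26: GAA -> E; peptide=MCHYCRESE
pos 29: GGC -> G; peptide=MCHYCRESEG
pos 32: UGA -> STOP

Answer: MCHYCRESEG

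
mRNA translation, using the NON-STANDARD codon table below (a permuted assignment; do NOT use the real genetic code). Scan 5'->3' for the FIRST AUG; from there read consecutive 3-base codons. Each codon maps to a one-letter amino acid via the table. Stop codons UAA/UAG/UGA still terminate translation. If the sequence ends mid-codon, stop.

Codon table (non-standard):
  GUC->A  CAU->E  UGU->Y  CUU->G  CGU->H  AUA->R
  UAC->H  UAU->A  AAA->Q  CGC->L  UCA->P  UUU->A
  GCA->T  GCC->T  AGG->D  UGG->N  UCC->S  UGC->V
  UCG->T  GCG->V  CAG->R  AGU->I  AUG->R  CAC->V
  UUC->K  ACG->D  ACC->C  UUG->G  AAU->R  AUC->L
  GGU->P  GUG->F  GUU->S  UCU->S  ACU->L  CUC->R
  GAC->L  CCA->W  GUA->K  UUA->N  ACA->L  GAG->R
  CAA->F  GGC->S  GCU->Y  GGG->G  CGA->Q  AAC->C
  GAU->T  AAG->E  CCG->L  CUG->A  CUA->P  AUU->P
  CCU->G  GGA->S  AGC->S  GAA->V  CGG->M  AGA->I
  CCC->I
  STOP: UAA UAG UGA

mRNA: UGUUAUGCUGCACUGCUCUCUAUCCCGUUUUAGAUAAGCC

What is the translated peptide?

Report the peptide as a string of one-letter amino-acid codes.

start AUG at pos 4
pos 4: AUG -> R; peptide=R
pos 7: CUG -> A; peptide=RA
pos 10: CAC -> V; peptide=RAV
pos 13: UGC -> V; peptide=RAVV
pos 16: UCU -> S; peptide=RAVVS
pos 19: CUA -> P; peptide=RAVVSP
pos 22: UCC -> S; peptide=RAVVSPS
pos 25: CGU -> H; peptide=RAVVSPSH
pos 28: UUU -> A; peptide=RAVVSPSHA
pos 31: AGA -> I; peptide=RAVVSPSHAI
pos 34: UAA -> STOP

Answer: RAVVSPSHAI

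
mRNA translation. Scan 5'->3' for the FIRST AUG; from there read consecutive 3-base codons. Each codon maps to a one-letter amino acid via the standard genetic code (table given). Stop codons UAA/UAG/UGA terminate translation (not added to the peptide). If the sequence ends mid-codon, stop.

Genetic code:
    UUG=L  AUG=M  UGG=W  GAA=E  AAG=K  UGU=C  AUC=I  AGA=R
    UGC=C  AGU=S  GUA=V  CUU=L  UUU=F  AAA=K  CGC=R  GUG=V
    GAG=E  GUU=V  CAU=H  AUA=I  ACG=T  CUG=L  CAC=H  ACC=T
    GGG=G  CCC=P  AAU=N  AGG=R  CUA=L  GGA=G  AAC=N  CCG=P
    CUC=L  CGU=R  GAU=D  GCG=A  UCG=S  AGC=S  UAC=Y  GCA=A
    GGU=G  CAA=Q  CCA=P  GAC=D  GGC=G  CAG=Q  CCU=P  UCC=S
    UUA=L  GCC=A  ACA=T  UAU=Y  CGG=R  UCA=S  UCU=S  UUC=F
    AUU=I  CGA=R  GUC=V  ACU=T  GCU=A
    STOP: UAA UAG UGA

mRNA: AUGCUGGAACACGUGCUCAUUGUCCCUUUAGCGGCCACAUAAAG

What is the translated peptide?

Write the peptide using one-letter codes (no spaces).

start AUG at pos 0
pos 0: AUG -> M; peptide=M
pos 3: CUG -> L; peptide=ML
pos 6: GAA -> E; peptide=MLE
pos 9: CAC -> H; peptide=MLEH
pos 12: GUG -> V; peptide=MLEHV
pos 15: CUC -> L; peptide=MLEHVL
pos 18: AUU -> I; peptide=MLEHVLI
pos 21: GUC -> V; peptide=MLEHVLIV
pos 24: CCU -> P; peptide=MLEHVLIVP
pos 27: UUA -> L; peptide=MLEHVLIVPL
pos 30: GCG -> A; peptide=MLEHVLIVPLA
pos 33: GCC -> A; peptide=MLEHVLIVPLAA
pos 36: ACA -> T; peptide=MLEHVLIVPLAAT
pos 39: UAA -> STOP

Answer: MLEHVLIVPLAAT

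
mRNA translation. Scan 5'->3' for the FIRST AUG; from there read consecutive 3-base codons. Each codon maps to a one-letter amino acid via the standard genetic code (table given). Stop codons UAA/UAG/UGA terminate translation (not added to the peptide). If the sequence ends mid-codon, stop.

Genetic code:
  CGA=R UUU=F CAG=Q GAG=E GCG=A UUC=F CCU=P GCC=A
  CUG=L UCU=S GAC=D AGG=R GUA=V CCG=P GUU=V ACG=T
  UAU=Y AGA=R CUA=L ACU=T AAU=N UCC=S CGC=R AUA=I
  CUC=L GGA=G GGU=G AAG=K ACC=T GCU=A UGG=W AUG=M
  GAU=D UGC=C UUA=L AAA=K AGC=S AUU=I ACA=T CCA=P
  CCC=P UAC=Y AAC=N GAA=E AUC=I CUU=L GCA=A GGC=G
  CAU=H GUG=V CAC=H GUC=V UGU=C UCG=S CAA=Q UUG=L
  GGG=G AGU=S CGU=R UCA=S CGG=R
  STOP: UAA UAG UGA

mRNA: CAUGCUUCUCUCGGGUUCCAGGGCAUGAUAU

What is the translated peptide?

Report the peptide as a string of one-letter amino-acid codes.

Answer: MLLSGSRA

Derivation:
start AUG at pos 1
pos 1: AUG -> M; peptide=M
pos 4: CUU -> L; peptide=ML
pos 7: CUC -> L; peptide=MLL
pos 10: UCG -> S; peptide=MLLS
pos 13: GGU -> G; peptide=MLLSG
pos 16: UCC -> S; peptide=MLLSGS
pos 19: AGG -> R; peptide=MLLSGSR
pos 22: GCA -> A; peptide=MLLSGSRA
pos 25: UGA -> STOP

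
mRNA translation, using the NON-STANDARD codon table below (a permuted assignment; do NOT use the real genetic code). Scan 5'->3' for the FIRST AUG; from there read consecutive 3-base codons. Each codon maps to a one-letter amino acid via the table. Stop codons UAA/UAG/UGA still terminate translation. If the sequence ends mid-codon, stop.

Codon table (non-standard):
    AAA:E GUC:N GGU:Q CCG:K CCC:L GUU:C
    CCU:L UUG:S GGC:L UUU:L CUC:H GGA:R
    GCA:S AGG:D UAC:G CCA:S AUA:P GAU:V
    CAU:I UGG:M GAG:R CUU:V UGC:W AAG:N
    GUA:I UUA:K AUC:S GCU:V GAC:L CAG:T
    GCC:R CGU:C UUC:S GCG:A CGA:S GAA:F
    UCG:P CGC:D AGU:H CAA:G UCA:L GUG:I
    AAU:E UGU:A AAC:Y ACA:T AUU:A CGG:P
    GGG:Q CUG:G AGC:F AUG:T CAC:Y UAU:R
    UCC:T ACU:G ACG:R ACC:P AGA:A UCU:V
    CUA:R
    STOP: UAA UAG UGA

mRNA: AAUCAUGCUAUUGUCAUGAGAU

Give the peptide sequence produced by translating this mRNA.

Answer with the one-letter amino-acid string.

start AUG at pos 4
pos 4: AUG -> T; peptide=T
pos 7: CUA -> R; peptide=TR
pos 10: UUG -> S; peptide=TRS
pos 13: UCA -> L; peptide=TRSL
pos 16: UGA -> STOP

Answer: TRSL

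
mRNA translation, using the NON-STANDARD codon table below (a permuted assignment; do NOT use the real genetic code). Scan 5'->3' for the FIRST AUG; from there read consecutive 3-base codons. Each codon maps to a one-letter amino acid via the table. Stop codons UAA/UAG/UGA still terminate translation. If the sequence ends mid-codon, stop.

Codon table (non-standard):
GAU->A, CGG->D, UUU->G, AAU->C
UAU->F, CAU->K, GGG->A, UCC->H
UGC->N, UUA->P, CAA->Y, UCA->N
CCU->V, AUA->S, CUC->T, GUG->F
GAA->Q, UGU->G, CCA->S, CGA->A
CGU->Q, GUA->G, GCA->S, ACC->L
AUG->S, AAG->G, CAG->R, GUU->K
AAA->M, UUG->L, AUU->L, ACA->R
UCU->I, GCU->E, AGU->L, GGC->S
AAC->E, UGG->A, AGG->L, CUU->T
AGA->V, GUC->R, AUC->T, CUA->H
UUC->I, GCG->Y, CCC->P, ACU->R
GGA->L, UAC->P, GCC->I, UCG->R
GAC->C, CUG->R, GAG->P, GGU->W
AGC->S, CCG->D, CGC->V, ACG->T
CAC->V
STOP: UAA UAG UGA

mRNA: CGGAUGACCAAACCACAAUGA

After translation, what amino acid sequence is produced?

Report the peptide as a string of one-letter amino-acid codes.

Answer: SLMSY

Derivation:
start AUG at pos 3
pos 3: AUG -> S; peptide=S
pos 6: ACC -> L; peptide=SL
pos 9: AAA -> M; peptide=SLM
pos 12: CCA -> S; peptide=SLMS
pos 15: CAA -> Y; peptide=SLMSY
pos 18: UGA -> STOP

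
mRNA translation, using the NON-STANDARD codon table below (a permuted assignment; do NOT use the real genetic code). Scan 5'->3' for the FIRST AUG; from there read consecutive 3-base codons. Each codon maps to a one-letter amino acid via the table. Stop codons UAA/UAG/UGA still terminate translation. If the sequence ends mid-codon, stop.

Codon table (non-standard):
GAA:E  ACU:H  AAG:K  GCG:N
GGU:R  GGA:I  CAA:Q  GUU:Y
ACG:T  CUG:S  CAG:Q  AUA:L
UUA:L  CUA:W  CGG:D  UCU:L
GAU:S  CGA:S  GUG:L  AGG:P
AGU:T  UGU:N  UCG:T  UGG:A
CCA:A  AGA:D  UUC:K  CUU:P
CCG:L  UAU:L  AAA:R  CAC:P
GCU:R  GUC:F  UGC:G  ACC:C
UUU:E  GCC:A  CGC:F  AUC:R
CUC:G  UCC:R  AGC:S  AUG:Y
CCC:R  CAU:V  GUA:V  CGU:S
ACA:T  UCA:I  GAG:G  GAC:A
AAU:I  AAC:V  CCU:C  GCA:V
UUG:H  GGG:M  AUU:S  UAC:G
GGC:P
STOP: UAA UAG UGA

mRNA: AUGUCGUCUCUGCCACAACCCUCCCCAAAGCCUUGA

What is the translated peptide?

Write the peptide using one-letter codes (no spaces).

Answer: YTLSAQRRAKC

Derivation:
start AUG at pos 0
pos 0: AUG -> Y; peptide=Y
pos 3: UCG -> T; peptide=YT
pos 6: UCU -> L; peptide=YTL
pos 9: CUG -> S; peptide=YTLS
pos 12: CCA -> A; peptide=YTLSA
pos 15: CAA -> Q; peptide=YTLSAQ
pos 18: CCC -> R; peptide=YTLSAQR
pos 21: UCC -> R; peptide=YTLSAQRR
pos 24: CCA -> A; peptide=YTLSAQRRA
pos 27: AAG -> K; peptide=YTLSAQRRAK
pos 30: CCU -> C; peptide=YTLSAQRRAKC
pos 33: UGA -> STOP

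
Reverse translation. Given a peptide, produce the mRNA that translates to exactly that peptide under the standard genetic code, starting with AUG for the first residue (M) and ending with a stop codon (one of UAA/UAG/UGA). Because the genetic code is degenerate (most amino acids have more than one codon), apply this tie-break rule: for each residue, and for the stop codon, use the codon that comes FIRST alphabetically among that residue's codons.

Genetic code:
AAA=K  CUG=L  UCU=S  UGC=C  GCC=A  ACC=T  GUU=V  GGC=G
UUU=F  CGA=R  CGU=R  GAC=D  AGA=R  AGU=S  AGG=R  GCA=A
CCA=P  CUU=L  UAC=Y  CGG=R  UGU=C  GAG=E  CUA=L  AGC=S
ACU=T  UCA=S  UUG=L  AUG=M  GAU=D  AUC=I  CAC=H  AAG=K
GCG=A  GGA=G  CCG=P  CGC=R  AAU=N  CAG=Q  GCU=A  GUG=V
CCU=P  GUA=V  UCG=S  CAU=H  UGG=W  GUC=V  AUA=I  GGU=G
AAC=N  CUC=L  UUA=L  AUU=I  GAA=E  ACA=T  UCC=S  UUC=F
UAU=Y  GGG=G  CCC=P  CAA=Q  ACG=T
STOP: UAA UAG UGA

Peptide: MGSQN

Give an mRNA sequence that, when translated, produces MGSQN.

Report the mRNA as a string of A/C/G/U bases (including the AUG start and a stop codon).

residue 1: M -> AUG (start codon)
residue 2: G codons sorted = GGA,GGC,GGG,GGU -> pick first = GGA
residue 3: S codons sorted = AGC,AGU,UCA,UCC,UCG,UCU -> pick first = AGC
residue 4: Q codons sorted = CAA,CAG -> pick first = CAA
residue 5: N codons sorted = AAC,AAU -> pick first = AAC
terminator: stop codons sorted = UAA,UAG,UGA -> pick first = UAA

Answer: mRNA: AUGGGAAGCCAAAACUAA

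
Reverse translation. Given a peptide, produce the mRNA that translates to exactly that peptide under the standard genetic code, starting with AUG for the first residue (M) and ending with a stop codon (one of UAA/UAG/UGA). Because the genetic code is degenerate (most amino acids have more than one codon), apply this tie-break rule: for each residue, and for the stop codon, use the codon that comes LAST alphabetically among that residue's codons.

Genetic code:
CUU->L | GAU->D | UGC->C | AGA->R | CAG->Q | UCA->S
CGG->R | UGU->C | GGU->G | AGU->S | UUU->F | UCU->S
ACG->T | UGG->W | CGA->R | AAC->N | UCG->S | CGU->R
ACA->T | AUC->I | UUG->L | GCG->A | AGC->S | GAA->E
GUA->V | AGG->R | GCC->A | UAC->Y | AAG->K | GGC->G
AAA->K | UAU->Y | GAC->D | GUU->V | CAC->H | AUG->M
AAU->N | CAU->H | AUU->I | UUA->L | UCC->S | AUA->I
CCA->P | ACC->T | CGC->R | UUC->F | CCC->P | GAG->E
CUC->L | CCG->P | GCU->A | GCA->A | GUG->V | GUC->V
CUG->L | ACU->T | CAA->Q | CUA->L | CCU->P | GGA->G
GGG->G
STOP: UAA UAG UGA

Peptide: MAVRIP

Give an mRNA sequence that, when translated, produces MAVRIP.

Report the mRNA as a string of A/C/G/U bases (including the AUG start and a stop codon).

residue 1: M -> AUG (start codon)
residue 2: A codons sorted = GCA,GCC,GCG,GCU -> pick last = GCU
residue 3: V codons sorted = GUA,GUC,GUG,GUU -> pick last = GUU
residue 4: R codons sorted = AGA,AGG,CGA,CGC,CGG,CGU -> pick last = CGU
residue 5: I codons sorted = AUA,AUC,AUU -> pick last = AUU
residue 6: P codons sorted = CCA,CCC,CCG,CCU -> pick last = CCU
terminator: stop codons sorted = UAA,UAG,UGA -> pick last = UGA

Answer: mRNA: AUGGCUGUUCGUAUUCCUUGA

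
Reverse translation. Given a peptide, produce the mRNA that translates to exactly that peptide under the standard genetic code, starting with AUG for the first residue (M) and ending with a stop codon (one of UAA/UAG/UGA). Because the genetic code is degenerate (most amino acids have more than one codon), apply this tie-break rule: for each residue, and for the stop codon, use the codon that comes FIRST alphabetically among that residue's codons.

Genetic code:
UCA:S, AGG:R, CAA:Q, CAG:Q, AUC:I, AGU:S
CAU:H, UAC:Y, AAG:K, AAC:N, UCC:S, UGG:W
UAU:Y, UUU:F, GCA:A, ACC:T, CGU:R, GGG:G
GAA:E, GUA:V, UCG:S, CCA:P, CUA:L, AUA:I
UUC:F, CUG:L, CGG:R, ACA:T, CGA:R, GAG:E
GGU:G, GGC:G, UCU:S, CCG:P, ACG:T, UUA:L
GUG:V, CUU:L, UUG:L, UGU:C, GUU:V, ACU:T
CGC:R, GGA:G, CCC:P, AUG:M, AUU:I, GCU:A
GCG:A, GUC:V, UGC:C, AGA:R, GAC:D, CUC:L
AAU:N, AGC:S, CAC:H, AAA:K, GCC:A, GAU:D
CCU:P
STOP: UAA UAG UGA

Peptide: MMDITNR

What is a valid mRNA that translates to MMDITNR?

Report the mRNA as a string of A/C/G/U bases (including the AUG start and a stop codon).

residue 1: M -> AUG (start codon)
residue 2: M -> AUG (only codon)
residue 3: D codons sorted = GAC,GAU -> pick first = GAC
residue 4: I codons sorted = AUA,AUC,AUU -> pick first = AUA
residue 5: T codons sorted = ACA,ACC,ACG,ACU -> pick first = ACA
residue 6: N codons sorted = AAC,AAU -> pick first = AAC
residue 7: R codons sorted = AGA,AGG,CGA,CGC,CGG,CGU -> pick first = AGA
terminator: stop codons sorted = UAA,UAG,UGA -> pick first = UAA

Answer: mRNA: AUGAUGGACAUAACAAACAGAUAA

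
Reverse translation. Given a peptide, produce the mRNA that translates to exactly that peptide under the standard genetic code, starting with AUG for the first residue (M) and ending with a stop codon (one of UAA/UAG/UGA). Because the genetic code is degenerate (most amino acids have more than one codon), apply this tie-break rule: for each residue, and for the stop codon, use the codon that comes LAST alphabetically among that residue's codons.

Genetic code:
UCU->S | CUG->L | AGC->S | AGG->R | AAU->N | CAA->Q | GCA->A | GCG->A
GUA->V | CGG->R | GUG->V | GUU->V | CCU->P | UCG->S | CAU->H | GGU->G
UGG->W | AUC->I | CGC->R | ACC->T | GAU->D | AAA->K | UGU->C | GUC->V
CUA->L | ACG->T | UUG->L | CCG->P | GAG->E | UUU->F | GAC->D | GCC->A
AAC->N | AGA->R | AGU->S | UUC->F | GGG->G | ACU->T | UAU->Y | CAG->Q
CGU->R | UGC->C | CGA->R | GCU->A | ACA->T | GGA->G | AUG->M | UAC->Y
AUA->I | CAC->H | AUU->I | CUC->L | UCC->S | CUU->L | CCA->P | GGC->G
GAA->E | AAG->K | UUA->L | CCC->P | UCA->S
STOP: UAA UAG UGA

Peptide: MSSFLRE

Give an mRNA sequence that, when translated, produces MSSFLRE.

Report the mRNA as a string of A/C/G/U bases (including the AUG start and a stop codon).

residue 1: M -> AUG (start codon)
residue 2: S codons sorted = AGC,AGU,UCA,UCC,UCG,UCU -> pick last = UCU
residue 3: S codons sorted = AGC,AGU,UCA,UCC,UCG,UCU -> pick last = UCU
residue 4: F codons sorted = UUC,UUU -> pick last = UUU
residue 5: L codons sorted = CUA,CUC,CUG,CUU,UUA,UUG -> pick last = UUG
residue 6: R codons sorted = AGA,AGG,CGA,CGC,CGG,CGU -> pick last = CGU
residue 7: E codons sorted = GAA,GAG -> pick last = GAG
terminator: stop codons sorted = UAA,UAG,UGA -> pick last = UGA

Answer: mRNA: AUGUCUUCUUUUUUGCGUGAGUGA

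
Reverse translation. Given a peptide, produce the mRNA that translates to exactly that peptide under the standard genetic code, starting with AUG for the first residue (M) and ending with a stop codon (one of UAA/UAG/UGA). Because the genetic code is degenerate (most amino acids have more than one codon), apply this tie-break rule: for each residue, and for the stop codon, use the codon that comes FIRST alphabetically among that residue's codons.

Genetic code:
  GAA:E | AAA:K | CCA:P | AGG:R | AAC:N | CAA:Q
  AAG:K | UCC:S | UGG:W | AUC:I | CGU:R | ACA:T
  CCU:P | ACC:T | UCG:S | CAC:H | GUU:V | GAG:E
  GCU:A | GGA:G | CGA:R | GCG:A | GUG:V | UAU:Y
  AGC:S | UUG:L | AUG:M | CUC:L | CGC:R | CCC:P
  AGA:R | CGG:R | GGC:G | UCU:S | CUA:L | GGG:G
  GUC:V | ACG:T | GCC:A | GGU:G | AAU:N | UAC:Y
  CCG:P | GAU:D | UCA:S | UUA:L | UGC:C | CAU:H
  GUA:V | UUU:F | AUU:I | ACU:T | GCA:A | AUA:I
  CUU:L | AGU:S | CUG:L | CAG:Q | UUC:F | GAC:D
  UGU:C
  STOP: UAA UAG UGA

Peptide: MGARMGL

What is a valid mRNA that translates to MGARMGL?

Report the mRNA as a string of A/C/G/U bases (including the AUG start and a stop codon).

Answer: mRNA: AUGGGAGCAAGAAUGGGACUAUAA

Derivation:
residue 1: M -> AUG (start codon)
residue 2: G codons sorted = GGA,GGC,GGG,GGU -> pick first = GGA
residue 3: A codons sorted = GCA,GCC,GCG,GCU -> pick first = GCA
residue 4: R codons sorted = AGA,AGG,CGA,CGC,CGG,CGU -> pick first = AGA
residue 5: M -> AUG (only codon)
residue 6: G codons sorted = GGA,GGC,GGG,GGU -> pick first = GGA
residue 7: L codons sorted = CUA,CUC,CUG,CUU,UUA,UUG -> pick first = CUA
terminator: stop codons sorted = UAA,UAG,UGA -> pick first = UAA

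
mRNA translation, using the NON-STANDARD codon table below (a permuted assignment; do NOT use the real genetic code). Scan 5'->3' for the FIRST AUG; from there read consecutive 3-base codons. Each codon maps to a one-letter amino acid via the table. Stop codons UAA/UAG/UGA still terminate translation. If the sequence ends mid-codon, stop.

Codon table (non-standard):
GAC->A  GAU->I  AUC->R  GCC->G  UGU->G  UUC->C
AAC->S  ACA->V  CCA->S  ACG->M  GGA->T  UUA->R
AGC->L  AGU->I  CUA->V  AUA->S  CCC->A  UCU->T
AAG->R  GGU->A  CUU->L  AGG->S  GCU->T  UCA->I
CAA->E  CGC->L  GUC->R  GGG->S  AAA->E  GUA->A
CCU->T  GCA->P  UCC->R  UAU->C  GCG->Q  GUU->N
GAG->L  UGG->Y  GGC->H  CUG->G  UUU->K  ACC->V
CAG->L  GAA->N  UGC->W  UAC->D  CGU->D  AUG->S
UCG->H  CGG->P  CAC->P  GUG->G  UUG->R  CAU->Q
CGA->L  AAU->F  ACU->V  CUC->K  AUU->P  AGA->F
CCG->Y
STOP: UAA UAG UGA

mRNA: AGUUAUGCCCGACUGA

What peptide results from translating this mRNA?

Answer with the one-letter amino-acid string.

Answer: SAA

Derivation:
start AUG at pos 4
pos 4: AUG -> S; peptide=S
pos 7: CCC -> A; peptide=SA
pos 10: GAC -> A; peptide=SAA
pos 13: UGA -> STOP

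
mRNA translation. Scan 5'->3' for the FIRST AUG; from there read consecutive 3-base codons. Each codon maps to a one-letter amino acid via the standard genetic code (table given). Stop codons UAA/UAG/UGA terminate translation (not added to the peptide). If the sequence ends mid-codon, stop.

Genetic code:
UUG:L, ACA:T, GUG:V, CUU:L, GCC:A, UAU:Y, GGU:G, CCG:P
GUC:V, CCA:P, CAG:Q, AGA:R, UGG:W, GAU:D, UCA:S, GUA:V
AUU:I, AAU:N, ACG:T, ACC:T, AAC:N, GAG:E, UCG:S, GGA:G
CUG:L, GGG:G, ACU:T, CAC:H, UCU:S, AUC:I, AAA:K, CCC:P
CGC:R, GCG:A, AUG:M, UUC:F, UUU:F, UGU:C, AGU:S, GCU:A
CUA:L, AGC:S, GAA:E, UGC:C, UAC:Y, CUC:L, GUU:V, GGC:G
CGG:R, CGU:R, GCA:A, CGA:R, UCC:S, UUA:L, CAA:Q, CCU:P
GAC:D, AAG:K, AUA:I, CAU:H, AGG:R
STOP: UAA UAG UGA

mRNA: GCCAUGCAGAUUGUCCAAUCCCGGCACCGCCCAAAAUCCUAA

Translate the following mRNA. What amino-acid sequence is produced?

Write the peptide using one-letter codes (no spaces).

Answer: MQIVQSRHRPKS

Derivation:
start AUG at pos 3
pos 3: AUG -> M; peptide=M
pos 6: CAG -> Q; peptide=MQ
pos 9: AUU -> I; peptide=MQI
pos 12: GUC -> V; peptide=MQIV
pos 15: CAA -> Q; peptide=MQIVQ
pos 18: UCC -> S; peptide=MQIVQS
pos 21: CGG -> R; peptide=MQIVQSR
pos 24: CAC -> H; peptide=MQIVQSRH
pos 27: CGC -> R; peptide=MQIVQSRHR
pos 30: CCA -> P; peptide=MQIVQSRHRP
pos 33: AAA -> K; peptide=MQIVQSRHRPK
pos 36: UCC -> S; peptide=MQIVQSRHRPKS
pos 39: UAA -> STOP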